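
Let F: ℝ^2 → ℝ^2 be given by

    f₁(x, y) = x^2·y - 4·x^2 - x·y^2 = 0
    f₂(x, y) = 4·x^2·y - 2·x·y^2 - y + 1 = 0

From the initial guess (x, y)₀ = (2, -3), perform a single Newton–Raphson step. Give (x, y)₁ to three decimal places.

(0.672, -3.196)

At (2, -3): F = (-46.000, -80.000).
Jacobian J = [[2·x·y - 8·x - y^2, x^2 - 2·x·y], [8·x·y - 2·y^2, 4·x^2 - 4·x·y - 1]].
At the point, J = [[-37.000, 16.000], [-66.000, 39.000]] (det J = -387.000).
Solving J·Δ = −F gives Δ = (-1.328, -0.196).
Then the next iterate is (x, y)₁ = (0.672, -3.196).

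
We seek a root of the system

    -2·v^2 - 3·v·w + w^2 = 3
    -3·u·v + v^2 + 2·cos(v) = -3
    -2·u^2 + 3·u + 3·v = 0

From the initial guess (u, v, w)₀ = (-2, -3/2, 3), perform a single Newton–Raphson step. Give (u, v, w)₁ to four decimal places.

(-0.0316, -2.5509, 1.2712)

At (-2, -3/2, 3): F = (15.0000, -3.608526, -18.5000).
Jacobian J = [[0, -4·v - 3·w, -3·v + 2·w], [-3·v, -3·u + 2·v - 2·sin(v), 0], [-4·u + 3, 3, 0]].
At the point, J = [[0.0000, -3.0000, 10.5000], [4.5000, 4.994990, 0.0000], [11.0000, 3.0000, 0.0000]] (det J = -435.171342).
Solving J·Δ = −F gives Δ = (1.9684, -1.0509, -1.7288).
Then the next iterate is (u, v, w)₁ = (-0.0316, -2.5509, 1.2712).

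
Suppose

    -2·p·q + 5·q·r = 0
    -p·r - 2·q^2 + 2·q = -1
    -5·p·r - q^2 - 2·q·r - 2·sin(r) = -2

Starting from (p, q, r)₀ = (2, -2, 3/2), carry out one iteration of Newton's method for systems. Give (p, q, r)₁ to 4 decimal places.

At (2, -2, 3/2): F = (-7.0000, -14.0000, -12.994990).
Jacobian J = [[-2·q, -2·p + 5·r, 5·q], [-r, -4·q + 2, -p], [-5·r, -2·q - 2·r, -5·p - 2·q - 2·cos(r)]].
At the point, J = [[4.0000, 3.5000, -10.0000], [-1.5000, 10.0000, -2.0000], [-7.5000, 1.0000, -6.141474]] (det J = -952.401717).
Solving J·Δ = −F gives Δ = (-1.0012, 1.1072, -0.7130).
Then the next iterate is (p, q, r)₁ = (0.9988, -0.8928, 0.7870).

(0.9988, -0.8928, 0.7870)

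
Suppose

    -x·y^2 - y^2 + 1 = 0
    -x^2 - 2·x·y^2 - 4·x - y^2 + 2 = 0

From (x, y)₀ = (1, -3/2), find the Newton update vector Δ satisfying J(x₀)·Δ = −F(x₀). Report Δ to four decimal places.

At (1, -3/2): F = (-3.5000, -9.7500).
Jacobian J = [[-y^2, -2·x·y - 2·y], [-2·x - 2·y^2 - 4, -4·x·y - 2·y]].
At the point, J = [[-2.2500, 6.0000], [-10.5000, 9.0000]] (det J = 42.7500).
Solving J·Δ = −F gives Δ = (-0.6316, 0.3465).

(-0.6316, 0.3465)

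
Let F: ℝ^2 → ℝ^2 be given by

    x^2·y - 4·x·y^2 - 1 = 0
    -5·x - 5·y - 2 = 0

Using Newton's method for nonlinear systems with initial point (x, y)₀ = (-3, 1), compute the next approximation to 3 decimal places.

At (-3, 1): F = (20.000, 8.000).
Jacobian J = [[2·x·y - 4·y^2, x^2 - 8·x·y], [-5, -5]].
At the point, J = [[-10.000, 33.000], [-5.000, -5.000]] (det J = 215.000).
Solving J·Δ = −F gives Δ = (1.693, -0.093).
Then the next iterate is (x, y)₁ = (-1.307, 0.907).

(-1.307, 0.907)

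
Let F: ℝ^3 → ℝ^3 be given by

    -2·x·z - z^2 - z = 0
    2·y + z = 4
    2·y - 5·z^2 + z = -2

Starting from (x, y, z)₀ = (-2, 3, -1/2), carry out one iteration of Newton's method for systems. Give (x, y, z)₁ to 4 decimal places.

At (-2, 3, -1/2): F = (-1.7500, 1.5000, 6.2500).
Jacobian J = [[-2·z, 0, -2·x - 2·z - 1], [0, 2, 1], [0, 2, -10·z + 1]].
At the point, J = [[1.0000, 0.0000, 4.0000], [0.0000, 2.0000, 1.0000], [0.0000, 2.0000, 6.0000]] (det J = 10.0000).
Solving J·Δ = −F gives Δ = (5.5500, -0.2750, -0.9500).
Then the next iterate is (x, y, z)₁ = (3.5500, 2.7250, -1.4500).

(3.5500, 2.7250, -1.4500)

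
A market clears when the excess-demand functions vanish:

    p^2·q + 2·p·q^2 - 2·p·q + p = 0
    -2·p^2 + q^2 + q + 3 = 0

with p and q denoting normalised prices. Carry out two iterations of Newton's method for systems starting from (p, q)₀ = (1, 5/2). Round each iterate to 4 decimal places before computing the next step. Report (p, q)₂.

(1.2031, 0.2976)

At (1, 5/2): F = (11.0000, 9.7500).
Jacobian J = [[2·p·q + 2·q^2 - 2·q + 1, p^2 + 4·p·q - 2·p], [-4·p, 2·q + 1]].
At the point, J = [[13.5000, 9.0000], [-4.0000, 6.0000]] (det J = 117.0000).
Solving J·Δ = −F gives Δ = (0.1859, -1.5011).
Then the next iterate is (p, q)₁ = (1.1859, 0.9989).
Round to (1.1859, 0.9989) and repeat: F = (2.588106, 2.183984), J = [[3.366993, 3.772941], [-4.7436, 2.9978]].
Δ = (0.0172, -0.7013), so (p, q)₂ = (1.2031, 0.2976).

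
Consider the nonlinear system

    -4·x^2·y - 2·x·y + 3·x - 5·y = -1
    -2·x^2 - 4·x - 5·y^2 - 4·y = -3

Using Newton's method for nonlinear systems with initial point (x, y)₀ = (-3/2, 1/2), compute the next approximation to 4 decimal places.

(0.3950, 1.0600)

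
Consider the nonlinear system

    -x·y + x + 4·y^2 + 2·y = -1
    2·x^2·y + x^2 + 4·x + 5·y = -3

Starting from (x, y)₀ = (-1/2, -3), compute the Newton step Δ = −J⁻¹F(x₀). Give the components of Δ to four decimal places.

At (-1/2, -3): F = (29.0000, -15.2500).
Jacobian J = [[-y + 1, -x + 8·y + 2], [4·x·y + 2·x + 4, 2·x^2 + 5]].
At the point, J = [[4.0000, -21.5000], [9.0000, 5.5000]] (det J = 215.5000).
Solving J·Δ = −F gives Δ = (0.7813, 1.4942).

(0.7813, 1.4942)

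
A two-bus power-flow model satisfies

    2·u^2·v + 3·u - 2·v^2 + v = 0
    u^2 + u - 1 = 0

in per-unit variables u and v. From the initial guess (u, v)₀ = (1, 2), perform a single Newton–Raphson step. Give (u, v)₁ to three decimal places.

At (1, 2): F = (1.000, 1.000).
Jacobian J = [[4·u·v + 3, 2·u^2 - 4·v + 1], [2·u + 1, 0]].
At the point, J = [[11.000, -5.000], [3.000, 0.000]] (det J = 15.000).
Solving J·Δ = −F gives Δ = (-0.333, -0.533).
Then the next iterate is (u, v)₁ = (0.667, 1.467).

(0.667, 1.467)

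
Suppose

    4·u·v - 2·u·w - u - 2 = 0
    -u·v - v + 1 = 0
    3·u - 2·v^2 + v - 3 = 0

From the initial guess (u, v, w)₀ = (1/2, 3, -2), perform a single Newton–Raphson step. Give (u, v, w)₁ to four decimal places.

At (1/2, 3, -2): F = (5.5000, -3.5000, -16.5000).
Jacobian J = [[4·v - 2·w - 1, 4·u, -2·u], [-v, -u - 1, 0], [3, -4·v + 1, 0]].
At the point, J = [[15.0000, 2.0000, -1.0000], [-3.0000, -1.5000, 0.0000], [3.0000, -11.0000, 0.0000]] (det J = -37.5000).
Solving J·Δ = −F gives Δ = (-0.3667, -1.6000, -3.2000).
Then the next iterate is (u, v, w)₁ = (0.1333, 1.4000, -5.2000).

(0.1333, 1.4000, -5.2000)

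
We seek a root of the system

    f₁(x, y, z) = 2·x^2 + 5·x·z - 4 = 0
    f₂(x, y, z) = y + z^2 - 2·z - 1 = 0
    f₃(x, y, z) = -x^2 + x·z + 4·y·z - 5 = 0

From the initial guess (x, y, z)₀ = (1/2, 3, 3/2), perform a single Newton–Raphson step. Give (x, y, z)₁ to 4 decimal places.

(0.7211, 2.6901, 0.5599)

At (1/2, 3, 3/2): F = (0.2500, 1.2500, 13.5000).
Jacobian J = [[4·x + 5·z, 0, 5·x], [0, 1, 2·z - 2], [-2·x + z, 4·z, x + 4·y]].
At the point, J = [[9.5000, 0.0000, 2.5000], [0.0000, 1.0000, 1.0000], [0.5000, 6.0000, 12.5000]] (det J = 60.5000).
Solving J·Δ = −F gives Δ = (0.2211, -0.3099, -0.9401).
Then the next iterate is (x, y, z)₁ = (0.7211, 2.6901, 0.5599).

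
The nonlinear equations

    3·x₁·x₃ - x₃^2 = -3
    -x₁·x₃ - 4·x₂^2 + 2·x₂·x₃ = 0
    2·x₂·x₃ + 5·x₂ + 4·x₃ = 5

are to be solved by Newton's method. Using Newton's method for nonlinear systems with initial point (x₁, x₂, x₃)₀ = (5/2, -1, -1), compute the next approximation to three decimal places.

(14.125, 0.167, 3.250)

At (5/2, -1, -1): F = (-5.500, 0.500, -12.000).
Jacobian J = [[3·x₃, 0, 3·x₁ - 2·x₃], [-x₃, -8·x₂ + 2·x₃, -x₁ + 2·x₂], [0, 2·x₃ + 5, 2·x₂ + 4]].
At the point, J = [[-3.000, 0.000, 9.500], [1.000, 6.000, -4.500], [0.000, 3.000, 2.000]] (det J = -48.000).
Solving J·Δ = −F gives Δ = (11.625, 1.167, 4.250).
Then the next iterate is (x₁, x₂, x₃)₁ = (14.125, 0.167, 3.250).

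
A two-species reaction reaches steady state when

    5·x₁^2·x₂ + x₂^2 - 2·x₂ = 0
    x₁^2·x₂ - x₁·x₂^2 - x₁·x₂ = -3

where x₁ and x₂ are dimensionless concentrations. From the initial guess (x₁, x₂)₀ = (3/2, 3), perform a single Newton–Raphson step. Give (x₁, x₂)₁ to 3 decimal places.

(0.955, 2.198)

At (3/2, 3): F = (36.750, -8.250).
Jacobian J = [[10·x₁·x₂, 5·x₁^2 + 2·x₂ - 2], [2·x₁·x₂ - x₂^2 - x₂, x₁^2 - 2·x₁·x₂ - x₁]].
At the point, J = [[45.000, 15.250], [-3.000, -8.250]] (det J = -325.500).
Solving J·Δ = −F gives Δ = (-0.545, -0.802).
Then the next iterate is (x₁, x₂)₁ = (0.955, 2.198).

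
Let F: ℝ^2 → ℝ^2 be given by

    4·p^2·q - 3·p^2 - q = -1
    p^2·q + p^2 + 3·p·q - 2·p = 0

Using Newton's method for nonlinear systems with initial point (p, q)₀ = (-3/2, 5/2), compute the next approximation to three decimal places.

(-1.167, 1.593)

At (-3/2, 5/2): F = (14.250, -0.375).
Jacobian J = [[8·p·q - 6·p, 4·p^2 - 1], [2·p·q + 2·p + 3·q - 2, p^2 + 3·p]].
At the point, J = [[-21.000, 8.000], [-5.000, -2.250]] (det J = 87.250).
Solving J·Δ = −F gives Δ = (0.333, -0.907).
Then the next iterate is (p, q)₁ = (-1.167, 1.593).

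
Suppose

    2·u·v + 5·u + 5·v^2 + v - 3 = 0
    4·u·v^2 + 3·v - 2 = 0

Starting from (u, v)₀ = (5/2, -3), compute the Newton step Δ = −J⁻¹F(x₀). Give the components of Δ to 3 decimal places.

At (5/2, -3): F = (36.500, 79.000).
Jacobian J = [[2·v + 5, 2·u + 10·v + 1], [4·v^2, 8·u·v + 3]].
At the point, J = [[-1.000, -24.000], [36.000, -57.000]] (det J = 921.000).
Solving J·Δ = −F gives Δ = (0.200, 1.512).

(0.200, 1.512)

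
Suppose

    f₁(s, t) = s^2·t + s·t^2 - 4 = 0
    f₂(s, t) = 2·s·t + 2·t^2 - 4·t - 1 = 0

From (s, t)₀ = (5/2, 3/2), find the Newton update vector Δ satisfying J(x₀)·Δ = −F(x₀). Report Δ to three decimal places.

(-0.306, -0.583)

At (5/2, 3/2): F = (11.000, 5.000).
Jacobian J = [[2·s·t + t^2, s^2 + 2·s·t], [2·t, 2·s + 4·t - 4]].
At the point, J = [[9.750, 13.750], [3.000, 7.000]] (det J = 27.000).
Solving J·Δ = −F gives Δ = (-0.306, -0.583).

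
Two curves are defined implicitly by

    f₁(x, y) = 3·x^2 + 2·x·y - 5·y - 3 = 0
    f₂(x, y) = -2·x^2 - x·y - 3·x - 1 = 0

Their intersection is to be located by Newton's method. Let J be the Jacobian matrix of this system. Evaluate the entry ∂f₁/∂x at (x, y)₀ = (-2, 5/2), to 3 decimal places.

-7.000

∂f₁/∂x = 6·x + 2·y.
At (-2, 5/2) this is -7.000.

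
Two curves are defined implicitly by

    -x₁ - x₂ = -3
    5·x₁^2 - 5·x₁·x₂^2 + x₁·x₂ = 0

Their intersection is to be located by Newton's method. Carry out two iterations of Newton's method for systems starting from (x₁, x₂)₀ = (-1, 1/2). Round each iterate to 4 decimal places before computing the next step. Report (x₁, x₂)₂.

(-0.1702, 3.1702)

At (-1, 1/2): F = (3.5000, 5.7500).
Jacobian J = [[-1, -1], [10·x₁ - 5·x₂^2 + x₂, -10·x₁·x₂ + x₁]].
At the point, J = [[-1.0000, -1.0000], [-10.7500, 4.0000]] (det J = -14.7500).
Solving J·Δ = −F gives Δ = (1.3390, 2.1610).
Then the next iterate is (x₁, x₂)₁ = (0.3390, 2.6610).
Round to (0.3390, 2.6610) and repeat: F = (0.0000, -10.525477), J = [[-1.0000, -1.0000], [-29.353605, -8.681790]].
Δ = (-0.5092, 0.5092), so (x₁, x₂)₂ = (-0.1702, 3.1702).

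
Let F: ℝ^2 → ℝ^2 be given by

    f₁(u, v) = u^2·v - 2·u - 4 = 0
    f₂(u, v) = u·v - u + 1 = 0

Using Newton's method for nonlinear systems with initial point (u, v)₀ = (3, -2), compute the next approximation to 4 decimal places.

(2.2000, -0.1333)

At (3, -2): F = (-28.0000, -8.0000).
Jacobian J = [[2·u·v - 2, u^2], [v - 1, u]].
At the point, J = [[-14.0000, 9.0000], [-3.0000, 3.0000]] (det J = -15.0000).
Solving J·Δ = −F gives Δ = (-0.8000, 1.8667).
Then the next iterate is (u, v)₁ = (2.2000, -0.1333).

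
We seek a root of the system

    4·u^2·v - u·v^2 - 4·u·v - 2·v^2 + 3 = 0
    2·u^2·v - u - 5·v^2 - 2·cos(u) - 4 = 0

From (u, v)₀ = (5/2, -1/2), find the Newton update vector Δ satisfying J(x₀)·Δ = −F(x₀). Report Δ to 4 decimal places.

(2.8259, 1.4840)

At (5/2, -1/2): F = (-5.6250, -12.397713).
Jacobian J = [[8·u·v - v^2 - 4·v, 4·u^2 - 2·u·v - 4·u - 4·v], [4·u·v + 2·sin(u) - 1, 2·u^2 - 10·v]].
At the point, J = [[-8.2500, 19.5000], [-4.803056, 17.5000]] (det J = -50.715414).
Solving J·Δ = −F gives Δ = (2.8259, 1.4840).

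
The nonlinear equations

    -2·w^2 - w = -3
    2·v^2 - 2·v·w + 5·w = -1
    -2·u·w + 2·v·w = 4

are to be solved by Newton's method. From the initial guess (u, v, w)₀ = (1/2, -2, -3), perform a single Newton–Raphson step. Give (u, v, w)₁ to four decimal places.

At (1/2, -2, -3): F = (-12.0000, -18.0000, 11.0000).
Jacobian J = [[0, 0, -4·w - 1], [0, 4·v - 2·w, -2·v + 5], [-2·w, 2·w, -2·u + 2·v]].
At the point, J = [[0.0000, 0.0000, 11.0000], [0.0000, -2.0000, 9.0000], [6.0000, -6.0000, -5.0000]] (det J = 132.0000).
Solving J·Δ = −F gives Δ = (-5.0152, -4.0909, 1.0909).
Then the next iterate is (u, v, w)₁ = (-4.5152, -6.0909, -1.9091).

(-4.5152, -6.0909, -1.9091)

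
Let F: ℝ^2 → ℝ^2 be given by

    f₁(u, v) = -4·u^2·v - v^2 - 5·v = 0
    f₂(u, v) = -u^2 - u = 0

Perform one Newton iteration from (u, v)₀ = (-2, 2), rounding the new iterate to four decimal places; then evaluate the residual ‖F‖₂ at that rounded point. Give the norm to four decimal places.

13.3060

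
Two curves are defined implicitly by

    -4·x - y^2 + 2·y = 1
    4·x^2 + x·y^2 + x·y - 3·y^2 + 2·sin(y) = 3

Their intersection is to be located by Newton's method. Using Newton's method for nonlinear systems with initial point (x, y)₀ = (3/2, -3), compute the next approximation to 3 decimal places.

(0.999, -0.500)

At (3/2, -3): F = (-22.000, -12.28224).
Jacobian J = [[-4, -2·y + 2], [8·x + y^2 + y, 2·x·y + x - 6·y + 2·cos(y)]].
At the point, J = [[-4.000, 8.000], [18.000, 8.52002]] (det J = -178.08006).
Solving J·Δ = −F gives Δ = (-0.501, 2.500).
Then the next iterate is (x, y)₁ = (0.999, -0.500).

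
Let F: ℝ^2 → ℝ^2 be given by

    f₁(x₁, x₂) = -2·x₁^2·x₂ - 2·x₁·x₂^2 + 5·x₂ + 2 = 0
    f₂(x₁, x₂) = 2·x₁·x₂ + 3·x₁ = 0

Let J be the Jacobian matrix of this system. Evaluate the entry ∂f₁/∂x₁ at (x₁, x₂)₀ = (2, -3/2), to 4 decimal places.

7.5000

∂f₁/∂x₁ = -4·x₁·x₂ - 2·x₂^2.
At (2, -3/2) this is 7.5000.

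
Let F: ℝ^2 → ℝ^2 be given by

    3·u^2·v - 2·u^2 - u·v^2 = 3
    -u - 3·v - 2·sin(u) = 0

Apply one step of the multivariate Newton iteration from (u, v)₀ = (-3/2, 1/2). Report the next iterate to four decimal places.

(-0.5809, 0.8153)

At (-3/2, 1/2): F = (-3.7500, 1.994990).
Jacobian J = [[6·u·v - 4·u - v^2, 3·u^2 - 2·u·v], [-2·cos(u) - 1, -3]].
At the point, J = [[1.2500, 8.2500], [-1.141474, -3.0000]] (det J = 5.667164).
Solving J·Δ = −F gives Δ = (0.9191, 0.3153).
Then the next iterate is (u, v)₁ = (-0.5809, 0.8153).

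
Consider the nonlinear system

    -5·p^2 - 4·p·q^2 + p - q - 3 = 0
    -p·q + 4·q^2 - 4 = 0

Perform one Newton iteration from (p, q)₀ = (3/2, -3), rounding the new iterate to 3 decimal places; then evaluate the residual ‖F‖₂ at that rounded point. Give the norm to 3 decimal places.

At (3/2, -3): F = (-63.750, 36.500).
Jacobian J = [[-10·p - 4·q^2 + 1, -8·p·q - 1], [-q, -p + 8·q]].
At the point, J = [[-50.000, 35.000], [3.000, -25.500]] (det J = 1170.000).
Solving J·Δ = −F gives Δ = (-0.298, 1.396).
Then the next iterate is (p, q)₁ = (1.202, -1.604).
Re-evaluating at (1.202, -1.604): F = (-19.78812, 8.21927), so ‖F‖₂ = 21.427.

21.427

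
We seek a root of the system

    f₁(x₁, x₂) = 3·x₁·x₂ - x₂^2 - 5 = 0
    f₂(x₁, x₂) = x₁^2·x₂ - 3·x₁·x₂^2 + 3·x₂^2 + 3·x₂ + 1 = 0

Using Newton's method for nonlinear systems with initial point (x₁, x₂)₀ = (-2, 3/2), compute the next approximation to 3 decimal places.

(4.974, 3.181)

At (-2, 3/2): F = (-16.250, 31.750).
Jacobian J = [[3·x₂, 3·x₁ - 2·x₂], [2·x₁·x₂ - 3·x₂^2, x₁^2 - 6·x₁·x₂ + 6·x₂ + 3]].
At the point, J = [[4.500, -9.000], [-12.750, 34.000]] (det J = 38.250).
Solving J·Δ = −F gives Δ = (6.974, 1.681).
Then the next iterate is (x₁, x₂)₁ = (4.974, 3.181).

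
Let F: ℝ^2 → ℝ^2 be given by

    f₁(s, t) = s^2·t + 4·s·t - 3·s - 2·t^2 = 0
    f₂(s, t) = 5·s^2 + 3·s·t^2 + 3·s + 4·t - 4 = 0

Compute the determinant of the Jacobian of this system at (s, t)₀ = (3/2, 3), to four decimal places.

726.7500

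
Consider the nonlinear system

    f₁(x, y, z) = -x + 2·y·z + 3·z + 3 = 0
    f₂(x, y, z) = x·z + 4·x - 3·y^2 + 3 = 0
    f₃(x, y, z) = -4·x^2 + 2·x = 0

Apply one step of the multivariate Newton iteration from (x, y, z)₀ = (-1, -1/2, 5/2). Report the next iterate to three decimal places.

(-0.400, -1.200, 0.050)

At (-1, -1/2, 5/2): F = (9.000, -4.250, -6.000).
Jacobian J = [[-1, 2·z, 2·y + 3], [z + 4, -6·y, x], [-8·x + 2, 0, 0]].
At the point, J = [[-1.000, 5.000, 2.000], [6.500, 3.000, -1.000], [10.000, 0.000, 0.000]] (det J = -110.000).
Solving J·Δ = −F gives Δ = (0.600, -0.700, -2.450).
Then the next iterate is (x, y, z)₁ = (-0.400, -1.200, 0.050).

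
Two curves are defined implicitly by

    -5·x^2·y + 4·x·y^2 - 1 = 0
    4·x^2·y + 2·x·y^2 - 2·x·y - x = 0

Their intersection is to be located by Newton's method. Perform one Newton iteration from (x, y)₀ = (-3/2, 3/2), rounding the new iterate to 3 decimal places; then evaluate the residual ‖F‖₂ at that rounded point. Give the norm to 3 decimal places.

At (-3/2, 3/2): F = (-31.375, 12.750).
Jacobian J = [[-10·x·y + 4·y^2, -5·x^2 + 8·x·y], [8·x·y + 2·y^2 - 2·y - 1, 4·x^2 + 4·x·y - 2·x]].
At the point, J = [[31.500, -29.250], [-17.500, 3.000]] (det J = -417.375).
Solving J·Δ = −F gives Δ = (0.668, -0.353).
Then the next iterate is (x, y)₁ = (-0.832, 1.147).
Re-evaluating at (-0.832, 1.147): F = (-9.34825, 3.72736), so ‖F‖₂ = 10.064.

10.064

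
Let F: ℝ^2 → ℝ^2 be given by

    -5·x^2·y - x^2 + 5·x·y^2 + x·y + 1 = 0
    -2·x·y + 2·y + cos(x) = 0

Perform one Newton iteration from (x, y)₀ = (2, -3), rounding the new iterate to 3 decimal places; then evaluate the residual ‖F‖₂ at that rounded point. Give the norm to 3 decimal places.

41.892

At (2, -3): F = (141.000, 5.58385).
Jacobian J = [[-10·x·y - 2·x + 5·y^2 + y, -5·x^2 + 10·x·y + x], [-2·y - sin(x), -2·x + 2]].
At the point, J = [[98.000, -78.000], [5.09070, -2.000]] (det J = 201.07480).
Solving J·Δ = −F gives Δ = (-0.764, 0.848).
Then the next iterate is (x, y)₁ = (1.236, -2.152).
Re-evaluating at (1.236, -2.152): F = (41.87066, 1.34432), so ‖F‖₂ = 41.892.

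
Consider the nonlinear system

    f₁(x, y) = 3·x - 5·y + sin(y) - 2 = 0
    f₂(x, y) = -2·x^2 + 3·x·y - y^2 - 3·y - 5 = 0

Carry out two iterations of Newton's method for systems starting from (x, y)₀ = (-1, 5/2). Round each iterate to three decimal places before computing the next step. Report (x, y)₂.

At (-1, 5/2): F = (-16.90153, -28.250).
Jacobian J = [[3, cos(y) - 5], [-4·x + 3·y, 3·x - 2·y - 3]].
At the point, J = [[3.000, -5.80114], [11.500, -11.000]] (det J = 33.71315).
Solving J·Δ = −F gives Δ = (-0.654, -3.251).
Then the next iterate is (x, y)₁ = (-1.654, -0.751).
Round to (-1.654, -0.751) and repeat: F = (-3.88937, -5.05597), J = [[3.000, -4.26899], [4.363, -6.460]].
Δ = (4.694, 2.388), so (x, y)₂ = (3.040, 1.637).

(3.040, 1.637)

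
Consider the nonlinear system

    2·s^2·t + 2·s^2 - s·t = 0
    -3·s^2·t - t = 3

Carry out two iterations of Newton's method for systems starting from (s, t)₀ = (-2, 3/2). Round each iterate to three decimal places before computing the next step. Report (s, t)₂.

At (-2, 3/2): F = (23.000, -22.500).
Jacobian J = [[4·s·t + 4·s - t, 2·s^2 - s], [-6·s·t, -3·s^2 - 1]].
At the point, J = [[-21.500, 10.000], [18.000, -13.000]] (det J = 99.500).
Solving J·Δ = −F gives Δ = (0.744, -0.701).
Then the next iterate is (s, t)₁ = (-1.256, 0.799).
Round to (-1.256, 0.799) and repeat: F = (6.67952, -7.58035), J = [[-9.83718, 4.41107], [6.02126, -5.73261]].
Δ = (0.163, -1.151), so (s, t)₂ = (-1.093, -0.352).

(-1.093, -0.352)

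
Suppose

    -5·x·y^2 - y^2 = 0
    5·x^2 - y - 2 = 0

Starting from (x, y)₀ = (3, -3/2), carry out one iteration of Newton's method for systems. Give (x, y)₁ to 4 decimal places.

At (3, -3/2): F = (-36.0000, 44.5000).
Jacobian J = [[-5·y^2, -10·x·y - 2·y], [10·x, -1]].
At the point, J = [[-11.2500, 48.0000], [30.0000, -1.0000]] (det J = -1428.7500).
Solving J·Δ = −F gives Δ = (-1.4698, 0.4055).
Then the next iterate is (x, y)₁ = (1.5302, -1.0945).

(1.5302, -1.0945)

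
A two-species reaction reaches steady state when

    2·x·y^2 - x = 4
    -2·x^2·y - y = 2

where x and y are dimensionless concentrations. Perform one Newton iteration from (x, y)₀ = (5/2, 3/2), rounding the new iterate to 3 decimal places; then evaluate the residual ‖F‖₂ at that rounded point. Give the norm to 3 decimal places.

At (5/2, 3/2): F = (4.750, -22.250).
Jacobian J = [[2·y^2 - 1, 4·x·y], [-4·x·y, -2·x^2 - 1]].
At the point, J = [[3.500, 15.000], [-15.000, -13.500]] (det J = 177.750).
Solving J·Δ = −F gives Δ = (-1.517, 0.037).
Then the next iterate is (x, y)₁ = (0.983, 1.537).
Re-evaluating at (0.983, 1.537): F = (-0.33858, -6.50737), so ‖F‖₂ = 6.516.

6.516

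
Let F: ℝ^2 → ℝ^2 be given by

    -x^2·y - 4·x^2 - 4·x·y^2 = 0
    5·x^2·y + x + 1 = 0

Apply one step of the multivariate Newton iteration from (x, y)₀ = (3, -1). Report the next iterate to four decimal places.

At (3, -1): F = (-39.0000, -41.0000).
Jacobian J = [[-2·x·y - 8·x - 4·y^2, -x^2 - 8·x·y], [10·x·y + 1, 5·x^2]].
At the point, J = [[-22.0000, 15.0000], [-29.0000, 45.0000]] (det J = -555.0000).
Solving J·Δ = −F gives Δ = (-2.0541, -0.4126).
Then the next iterate is (x, y)₁ = (0.9459, -1.4126).

(0.9459, -1.4126)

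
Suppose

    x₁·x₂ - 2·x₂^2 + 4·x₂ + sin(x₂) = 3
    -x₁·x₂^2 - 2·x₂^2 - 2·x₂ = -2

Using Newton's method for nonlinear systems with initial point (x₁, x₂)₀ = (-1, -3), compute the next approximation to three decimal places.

(-0.066, -0.649)

At (-1, -3): F = (-30.14112, -1.000).
Jacobian J = [[x₂, x₁ - 4·x₂ + cos(x₂) + 4], [-x₂^2, -2·x₁·x₂ - 4·x₂ - 2]].
At the point, J = [[-3.000, 14.01001], [-9.000, 4.000]] (det J = 114.09007).
Solving J·Δ = −F gives Δ = (0.934, 2.351).
Then the next iterate is (x₁, x₂)₁ = (-0.066, -0.649).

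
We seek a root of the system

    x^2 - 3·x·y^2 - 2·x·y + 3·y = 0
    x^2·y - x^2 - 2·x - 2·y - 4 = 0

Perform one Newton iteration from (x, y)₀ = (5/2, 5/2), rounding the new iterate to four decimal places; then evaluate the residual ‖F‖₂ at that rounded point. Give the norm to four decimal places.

At (5/2, 5/2): F = (-45.6250, -4.6250).
Jacobian J = [[2·x - 3·y^2 - 2·y, -6·x·y - 2·x + 3], [2·x·y - 2·x - 2, x^2 - 2]].
At the point, J = [[-18.7500, -39.5000], [5.5000, 4.2500]] (det J = 137.5625).
Solving J·Δ = −F gives Δ = (2.7376, -2.4546).
Then the next iterate is (x, y)₁ = (5.2376, 0.0454).
Re-evaluating at (5.2376, 0.0454): F = (27.060693, -40.753020), so ‖F‖₂ = 48.9192.

48.9192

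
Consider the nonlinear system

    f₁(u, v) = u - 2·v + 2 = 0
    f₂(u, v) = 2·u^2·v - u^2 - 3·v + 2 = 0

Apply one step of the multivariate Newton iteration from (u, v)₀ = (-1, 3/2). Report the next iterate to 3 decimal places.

At (-1, 3/2): F = (-2.000, -0.500).
Jacobian J = [[1, -2], [4·u·v - 2·u, 2·u^2 - 3]].
At the point, J = [[1.000, -2.000], [-4.000, -1.000]] (det J = -9.000).
Solving J·Δ = −F gives Δ = (0.111, -0.944).
Then the next iterate is (u, v)₁ = (-0.889, 0.556).

(-0.889, 0.556)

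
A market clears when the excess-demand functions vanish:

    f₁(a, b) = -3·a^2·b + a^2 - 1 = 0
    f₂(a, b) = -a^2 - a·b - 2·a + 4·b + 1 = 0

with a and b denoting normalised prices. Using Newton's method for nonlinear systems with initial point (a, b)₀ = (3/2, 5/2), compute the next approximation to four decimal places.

At (3/2, 5/2): F = (-15.6250, 2.0000).
Jacobian J = [[-6·a·b + 2·a, -3·a^2], [-2·a - b - 2, -a + 4]].
At the point, J = [[-19.5000, -6.7500], [-7.5000, 2.5000]] (det J = -99.3750).
Solving J·Δ = −F gives Δ = (-0.2572, -1.5717).
Then the next iterate is (a, b)₁ = (1.2428, 0.9283).

(1.2428, 0.9283)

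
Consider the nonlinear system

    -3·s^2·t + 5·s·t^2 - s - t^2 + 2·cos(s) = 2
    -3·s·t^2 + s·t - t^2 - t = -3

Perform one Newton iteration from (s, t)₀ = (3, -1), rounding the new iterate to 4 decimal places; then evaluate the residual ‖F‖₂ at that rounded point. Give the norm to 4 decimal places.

10.0876

At (3, -1): F = (34.020015, -9.0000).
Jacobian J = [[-6·s·t + 5·t^2 - 2·sin(s) - 1, -3·s^2 + 10·s·t - 2·t], [-3·t^2 + t, -6·s·t + s - 2·t - 1]].
At the point, J = [[21.717760, -55.0000], [-4.0000, 22.0000]] (det J = 257.790720).
Solving J·Δ = −F gives Δ = (-0.9831, 0.2303).
Then the next iterate is (s, t)₁ = (2.0169, -0.7697).
Re-evaluating at (2.0169, -0.7697): F = (9.895351, -1.959811), so ‖F‖₂ = 10.0876.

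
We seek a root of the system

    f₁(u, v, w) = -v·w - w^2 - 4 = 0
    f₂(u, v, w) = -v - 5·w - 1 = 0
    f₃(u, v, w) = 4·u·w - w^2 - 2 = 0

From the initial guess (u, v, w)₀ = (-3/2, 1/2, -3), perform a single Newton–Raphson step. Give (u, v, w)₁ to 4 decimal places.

(-0.9167, -1.2632, 0.0526)

At (-3/2, 1/2, -3): F = (-11.5000, 13.5000, 7.0000).
Jacobian J = [[0, -w, -v - 2·w], [0, -1, -5], [4·w, 0, 4·u - 2·w]].
At the point, J = [[0.0000, 3.0000, 5.5000], [0.0000, -1.0000, -5.0000], [-12.0000, 0.0000, 0.0000]] (det J = 114.0000).
Solving J·Δ = −F gives Δ = (0.5833, -1.7632, 3.0526).
Then the next iterate is (u, v, w)₁ = (-0.9167, -1.2632, 0.0526).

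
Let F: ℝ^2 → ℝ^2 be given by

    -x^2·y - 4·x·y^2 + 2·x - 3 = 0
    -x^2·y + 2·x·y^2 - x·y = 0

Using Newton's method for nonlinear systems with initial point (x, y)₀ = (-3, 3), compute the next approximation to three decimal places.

At (-3, 3): F = (72.000, -72.000).
Jacobian J = [[-2·x·y - 4·y^2 + 2, -x^2 - 8·x·y], [-2·x·y + 2·y^2 - y, -x^2 + 4·x·y - x]].
At the point, J = [[-16.000, 63.000], [33.000, -42.000]] (det J = -1407.000).
Solving J·Δ = −F gives Δ = (1.075, -0.870).
Then the next iterate is (x, y)₁ = (-1.925, 2.130).

(-1.925, 2.130)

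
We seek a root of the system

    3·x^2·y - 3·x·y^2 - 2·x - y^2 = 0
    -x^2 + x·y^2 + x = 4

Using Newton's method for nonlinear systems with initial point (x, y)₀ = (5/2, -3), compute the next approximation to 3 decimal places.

At (5/2, -3): F = (-137.750, 14.750).
Jacobian J = [[6·x·y - 3·y^2 - 2, 3·x^2 - 6·x·y - 2·y], [-2·x + y^2 + 1, 2·x·y]].
At the point, J = [[-74.000, 69.750], [5.000, -15.000]] (det J = 761.250).
Solving J·Δ = −F gives Δ = (-1.363, 0.529).
Then the next iterate is (x, y)₁ = (1.137, -2.471).

(1.137, -2.471)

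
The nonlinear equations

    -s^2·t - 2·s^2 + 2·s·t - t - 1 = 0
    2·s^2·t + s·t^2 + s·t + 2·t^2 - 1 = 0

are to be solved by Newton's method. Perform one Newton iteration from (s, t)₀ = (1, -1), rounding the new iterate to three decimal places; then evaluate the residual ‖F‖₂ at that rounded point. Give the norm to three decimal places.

1.283

At (1, -1): F = (-3.000, -1.000).
Jacobian J = [[-2·s·t - 4·s + 2·t, -s^2 + 2·s - 1], [4·s·t + t^2 + t, 2·s^2 + 2·s·t + s + 4·t]].
At the point, J = [[-4.000, 0.000], [-4.000, -3.000]] (det J = 12.000).
Solving J·Δ = −F gives Δ = (-0.750, 0.667).
Then the next iterate is (s, t)₁ = (0.250, -0.333).
Re-evaluating at (0.250, -0.333): F = (-0.93769, -0.87537), so ‖F‖₂ = 1.283.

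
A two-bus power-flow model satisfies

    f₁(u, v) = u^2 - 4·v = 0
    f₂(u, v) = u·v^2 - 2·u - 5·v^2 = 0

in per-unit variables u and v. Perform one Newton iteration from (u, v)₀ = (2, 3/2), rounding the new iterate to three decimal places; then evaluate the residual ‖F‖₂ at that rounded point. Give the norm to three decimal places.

At (2, 3/2): F = (-2.000, -10.750).
Jacobian J = [[2·u, -4], [v^2 - 2, 2·u·v - 10·v]].
At the point, J = [[4.000, -4.000], [0.250, -9.000]] (det J = -35.000).
Solving J·Δ = −F gives Δ = (-0.714, -1.214).
Then the next iterate is (u, v)₁ = (1.286, 0.286).
Re-evaluating at (1.286, 0.286): F = (0.50980, -2.87579), so ‖F‖₂ = 2.921.

2.921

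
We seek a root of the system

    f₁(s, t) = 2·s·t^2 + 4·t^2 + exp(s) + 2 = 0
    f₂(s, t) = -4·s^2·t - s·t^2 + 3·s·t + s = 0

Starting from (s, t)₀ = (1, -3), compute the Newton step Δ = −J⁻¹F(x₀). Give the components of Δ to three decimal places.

(-0.319, 1.447)

At (1, -3): F = (58.71828, -5.000).
Jacobian J = [[2·t^2 + exp(s), 4·s·t + 8·t], [-8·s·t - t^2 + 3·t + 1, -4·s^2 - 2·s·t + 3·s]].
At the point, J = [[20.71828, -36.000], [7.000, 5.000]] (det J = 355.59141).
Solving J·Δ = −F gives Δ = (-0.319, 1.447).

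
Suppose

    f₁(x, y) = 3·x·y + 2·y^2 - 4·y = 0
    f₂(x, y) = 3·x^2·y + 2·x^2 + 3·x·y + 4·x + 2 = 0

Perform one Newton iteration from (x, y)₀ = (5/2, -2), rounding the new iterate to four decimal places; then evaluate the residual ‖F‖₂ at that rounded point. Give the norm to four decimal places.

At (5/2, -2): F = (1.0000, -28.0000).
Jacobian J = [[3·y, 3·x + 4·y - 4], [6·x·y + 4·x + 3·y + 4, 3·x^2 + 3·x]].
At the point, J = [[-6.0000, -4.5000], [-22.0000, 26.2500]] (det J = -256.5000).
Solving J·Δ = −F gives Δ = (-0.3889, 0.7407).
Then the next iterate is (x, y)₁ = (2.1111, -1.2593).
Re-evaluating at (2.1111, -1.2593): F = (0.233348, -5.454768), so ‖F‖₂ = 5.4598.

5.4598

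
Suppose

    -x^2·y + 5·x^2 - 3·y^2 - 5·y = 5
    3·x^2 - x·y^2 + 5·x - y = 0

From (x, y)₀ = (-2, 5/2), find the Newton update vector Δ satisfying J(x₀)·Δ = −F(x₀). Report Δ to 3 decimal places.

At (-2, 5/2): F = (-26.250, 12.000).
Jacobian J = [[-2·x·y + 10·x, -x^2 - 6·y - 5], [6·x - y^2 + 5, -2·x·y - 1]].
At the point, J = [[-10.000, -24.000], [-13.250, 9.000]] (det J = -408.000).
Solving J·Δ = −F gives Δ = (0.127, -1.147).

(0.127, -1.147)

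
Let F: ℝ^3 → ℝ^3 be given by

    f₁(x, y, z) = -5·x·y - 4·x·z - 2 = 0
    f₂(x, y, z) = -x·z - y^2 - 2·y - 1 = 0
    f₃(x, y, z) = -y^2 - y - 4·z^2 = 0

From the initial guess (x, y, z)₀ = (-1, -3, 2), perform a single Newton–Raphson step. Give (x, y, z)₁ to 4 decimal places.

At (-1, -3, 2): F = (-9.0000, -2.0000, -22.0000).
Jacobian J = [[-5·y - 4·z, -5·x, -4·x], [-z, -2·y - 2, -x], [0, -2·y - 1, -8·z]].
At the point, J = [[7.0000, 5.0000, 4.0000], [-2.0000, 4.0000, 1.0000], [0.0000, 5.0000, -16.0000]] (det J = -683.0000).
Solving J·Δ = −F gives Δ = (0.9707, 1.2328, -0.9898).
Then the next iterate is (x, y, z)₁ = (-0.0293, -1.7672, 1.0102).

(-0.0293, -1.7672, 1.0102)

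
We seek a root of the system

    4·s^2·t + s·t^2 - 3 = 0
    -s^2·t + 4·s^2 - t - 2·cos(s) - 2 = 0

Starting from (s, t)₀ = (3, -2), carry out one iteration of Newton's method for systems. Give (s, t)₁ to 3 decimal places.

At (3, -2): F = (-63.000, 55.97998).
Jacobian J = [[8·s·t + t^2, 4·s^2 + 2·s·t], [-2·s·t + 8·s + 2·sin(s), -s^2 - 1]].
At the point, J = [[-44.000, 24.000], [36.28224, -10.000]] (det J = -430.77376).
Solving J·Δ = −F gives Δ = (-1.656, -0.412).
Then the next iterate is (s, t)₁ = (1.344, -2.412).

(1.344, -2.412)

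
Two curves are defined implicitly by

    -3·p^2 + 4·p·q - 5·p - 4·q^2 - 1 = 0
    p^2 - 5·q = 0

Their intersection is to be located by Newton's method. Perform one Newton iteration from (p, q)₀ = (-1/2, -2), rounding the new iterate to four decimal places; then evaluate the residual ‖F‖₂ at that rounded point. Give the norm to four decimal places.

8.7202

At (-1/2, -2): F = (-11.2500, 10.2500).
Jacobian J = [[-6·p + 4·q - 5, 4·p - 8·q], [2·p, -5]].
At the point, J = [[-10.0000, 14.0000], [-1.0000, -5.0000]] (det J = 64.0000).
Solving J·Δ = −F gives Δ = (1.3633, 1.7773).
Then the next iterate is (p, q)₁ = (0.8633, -0.2227).
Re-evaluating at (0.8633, -0.2227): F = (-8.519769, 1.858787), so ‖F‖₂ = 8.7202.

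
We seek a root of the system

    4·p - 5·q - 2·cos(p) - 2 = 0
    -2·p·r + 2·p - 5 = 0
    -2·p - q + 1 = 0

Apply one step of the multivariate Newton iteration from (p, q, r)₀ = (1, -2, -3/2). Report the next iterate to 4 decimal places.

(0.6226, -0.2451, -2.4436)

At (1, -2, -3/2): F = (10.919395, 0.0000, 1.0000).
Jacobian J = [[2·sin(p) + 4, -5, 0], [-2·r + 2, 0, -2·p], [-2, -1, 0]].
At the point, J = [[5.682942, -5.0000, 0.0000], [5.0000, 0.0000, -2.0000], [-2.0000, -1.0000, 0.0000]] (det J = -31.365884).
Solving J·Δ = −F gives Δ = (-0.3774, 1.7549, -0.9436).
Then the next iterate is (p, q, r)₁ = (0.6226, -0.2451, -2.4436).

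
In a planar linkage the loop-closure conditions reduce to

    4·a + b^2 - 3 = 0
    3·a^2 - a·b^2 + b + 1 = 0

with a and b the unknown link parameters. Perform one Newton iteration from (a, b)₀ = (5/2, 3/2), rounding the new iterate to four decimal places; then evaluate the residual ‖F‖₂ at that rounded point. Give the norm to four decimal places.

At (5/2, 3/2): F = (9.2500, 15.6250).
Jacobian J = [[4, 2·b], [6·a - b^2, -2·a·b + 1]].
At the point, J = [[4.0000, 3.0000], [12.7500, -6.5000]] (det J = -64.2500).
Solving J·Δ = −F gives Δ = (-1.6654, -0.8628).
Then the next iterate is (a, b)₁ = (0.8346, 0.6372).
Re-evaluating at (0.8346, 0.6372): F = (0.744424, 3.388004), so ‖F‖₂ = 3.4688.

3.4688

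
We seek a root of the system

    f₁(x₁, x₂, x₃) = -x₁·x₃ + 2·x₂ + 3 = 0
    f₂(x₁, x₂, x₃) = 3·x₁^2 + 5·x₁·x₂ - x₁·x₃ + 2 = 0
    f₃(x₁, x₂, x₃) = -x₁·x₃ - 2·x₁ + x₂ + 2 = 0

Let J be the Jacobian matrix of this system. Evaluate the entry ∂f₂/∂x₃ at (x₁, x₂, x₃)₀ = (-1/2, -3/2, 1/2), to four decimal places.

0.5000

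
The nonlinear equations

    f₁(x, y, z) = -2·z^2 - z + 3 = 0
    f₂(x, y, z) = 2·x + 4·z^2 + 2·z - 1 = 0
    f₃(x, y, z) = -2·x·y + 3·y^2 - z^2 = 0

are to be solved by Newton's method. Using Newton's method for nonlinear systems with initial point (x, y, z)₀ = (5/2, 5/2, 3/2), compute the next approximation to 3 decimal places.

At (5/2, 5/2, 3/2): F = (-3.000, 16.000, 4.000).
Jacobian J = [[0, 0, -4·z - 1], [2, 0, 8·z + 2], [-2·y, -2·x + 6·y, -2·z]].
At the point, J = [[0.000, 0.000, -7.000], [2.000, 0.000, 14.000], [-5.000, 10.000, -3.000]] (det J = -140.000).
Solving J·Δ = −F gives Δ = (-5.000, -3.029, -0.429).
Then the next iterate is (x, y, z)₁ = (-2.500, -0.529, 1.071).

(-2.500, -0.529, 1.071)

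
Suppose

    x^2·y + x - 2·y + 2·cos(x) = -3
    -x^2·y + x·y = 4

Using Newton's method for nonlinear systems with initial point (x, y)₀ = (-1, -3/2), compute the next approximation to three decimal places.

(-1.640, -0.559)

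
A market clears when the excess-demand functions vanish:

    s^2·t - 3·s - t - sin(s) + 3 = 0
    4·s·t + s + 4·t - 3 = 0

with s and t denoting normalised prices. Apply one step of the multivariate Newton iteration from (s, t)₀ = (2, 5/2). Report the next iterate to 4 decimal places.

(2.7842, -0.6355)

At (2, 5/2): F = (3.590703, 29.0000).
Jacobian J = [[2·s·t - cos(s) - 3, s^2 - 1], [4·t + 1, 4·s + 4]].
At the point, J = [[7.416147, 3.0000], [11.0000, 12.0000]] (det J = 55.993762).
Solving J·Δ = −F gives Δ = (0.7842, -3.1355).
Then the next iterate is (s, t)₁ = (2.7842, -0.6355).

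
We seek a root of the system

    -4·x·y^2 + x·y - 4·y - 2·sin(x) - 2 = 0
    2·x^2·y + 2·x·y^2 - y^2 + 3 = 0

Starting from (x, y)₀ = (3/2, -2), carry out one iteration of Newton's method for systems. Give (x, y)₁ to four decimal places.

At (3/2, -2): F = (-22.994990, 2.0000).
Jacobian J = [[-4·y^2 + y - 2·cos(x), -8·x·y + x - 4], [4·x·y + 2·y^2, 2·x^2 + 4·x·y - 2·y]].
At the point, J = [[-18.141474, 21.5000], [-4.0000, -3.5000]] (det J = 149.495160).
Solving J·Δ = −F gives Δ = (-0.2507, 0.8580).
Then the next iterate is (x, y)₁ = (1.2493, -1.1420).

(1.2493, -1.1420)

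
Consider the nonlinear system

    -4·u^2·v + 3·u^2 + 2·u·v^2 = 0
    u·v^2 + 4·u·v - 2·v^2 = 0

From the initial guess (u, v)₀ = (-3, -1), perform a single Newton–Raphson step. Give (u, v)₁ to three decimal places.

At (-3, -1): F = (57.000, 7.000).
Jacobian J = [[-8·u·v + 6·u + 2·v^2, -4·u^2 + 4·u·v], [v^2 + 4·v, 2·u·v + 4·u - 4·v]].
At the point, J = [[-40.000, -24.000], [-3.000, -2.000]] (det J = 8.000).
Solving J·Δ = −F gives Δ = (-6.750, 13.625).
Then the next iterate is (u, v)₁ = (-9.750, 12.625).

(-9.750, 12.625)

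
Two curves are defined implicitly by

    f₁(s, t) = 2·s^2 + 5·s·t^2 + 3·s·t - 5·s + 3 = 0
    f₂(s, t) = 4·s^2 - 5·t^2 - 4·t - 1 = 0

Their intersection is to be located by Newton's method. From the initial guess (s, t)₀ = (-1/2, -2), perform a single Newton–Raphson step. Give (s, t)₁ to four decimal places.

(-1.0890, -1.3973)

At (-1/2, -2): F = (-1.0000, -12.0000).
Jacobian J = [[4·s + 5·t^2 + 3·t - 5, 10·s·t + 3·s], [8·s, -10·t - 4]].
At the point, J = [[7.0000, 8.5000], [-4.0000, 16.0000]] (det J = 146.0000).
Solving J·Δ = −F gives Δ = (-0.5890, 0.6027).
Then the next iterate is (s, t)₁ = (-1.0890, -1.3973).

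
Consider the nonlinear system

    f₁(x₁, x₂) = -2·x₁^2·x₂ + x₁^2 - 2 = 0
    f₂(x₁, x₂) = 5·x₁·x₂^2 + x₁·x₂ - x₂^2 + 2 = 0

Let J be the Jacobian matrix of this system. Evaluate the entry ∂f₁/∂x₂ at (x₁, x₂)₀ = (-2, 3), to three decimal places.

∂f₁/∂x₂ = -2·x₁^2.
At (-2, 3) this is -8.000.

-8.000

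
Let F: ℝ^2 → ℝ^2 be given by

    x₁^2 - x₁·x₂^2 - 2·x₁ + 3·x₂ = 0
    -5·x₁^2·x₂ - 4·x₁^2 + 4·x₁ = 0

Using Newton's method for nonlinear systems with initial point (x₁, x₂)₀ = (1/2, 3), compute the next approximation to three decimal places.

(0.875, -3.700)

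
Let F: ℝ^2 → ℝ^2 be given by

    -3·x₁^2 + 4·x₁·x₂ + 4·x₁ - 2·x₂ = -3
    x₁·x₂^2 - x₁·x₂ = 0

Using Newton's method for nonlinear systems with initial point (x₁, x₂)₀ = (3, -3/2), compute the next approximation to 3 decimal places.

(1.956, -0.889)

At (3, -3/2): F = (-27.000, 11.250).
Jacobian J = [[-6·x₁ + 4·x₂ + 4, 4·x₁ - 2], [x₂^2 - x₂, 2·x₁·x₂ - x₁]].
At the point, J = [[-20.000, 10.000], [3.750, -12.000]] (det J = 202.500).
Solving J·Δ = −F gives Δ = (-1.044, 0.611).
Then the next iterate is (x₁, x₂)₁ = (1.956, -0.889).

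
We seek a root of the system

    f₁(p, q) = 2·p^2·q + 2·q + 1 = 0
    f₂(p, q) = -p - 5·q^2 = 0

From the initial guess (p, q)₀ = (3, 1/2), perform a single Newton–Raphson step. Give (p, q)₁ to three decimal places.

(6.000, -0.950)

At (3, 1/2): F = (11.000, -4.250).
Jacobian J = [[4·p·q, 2·p^2 + 2], [-1, -10·q]].
At the point, J = [[6.000, 20.000], [-1.000, -5.000]] (det J = -10.000).
Solving J·Δ = −F gives Δ = (3.000, -1.450).
Then the next iterate is (p, q)₁ = (6.000, -0.950).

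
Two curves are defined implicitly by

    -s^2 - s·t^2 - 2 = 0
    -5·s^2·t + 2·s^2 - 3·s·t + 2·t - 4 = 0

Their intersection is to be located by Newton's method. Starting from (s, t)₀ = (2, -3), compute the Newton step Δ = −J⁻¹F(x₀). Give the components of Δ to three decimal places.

At (2, -3): F = (-24.000, 76.000).
Jacobian J = [[-2·s - t^2, -2·s·t], [-10·s·t + 4·s - 3·t, -5·s^2 - 3·s + 2]].
At the point, J = [[-13.000, 12.000], [77.000, -24.000]] (det J = -612.000).
Solving J·Δ = −F gives Δ = (-0.549, 1.405).

(-0.549, 1.405)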